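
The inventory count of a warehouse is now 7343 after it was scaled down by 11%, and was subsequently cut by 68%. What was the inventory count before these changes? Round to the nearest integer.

The overall multiplier applied was 0.89 × 0.32 = 0.2848.
So the original inventory count was 7343 ÷ 0.2848 ≈ 25783.

25783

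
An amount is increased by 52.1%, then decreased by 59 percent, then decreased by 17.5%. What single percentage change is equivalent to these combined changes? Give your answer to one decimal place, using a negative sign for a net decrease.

A 52.1% increase multiplies by 1.521.
Then a 59% decrease: 1.521 × 0.41 = 0.62361.
Then a 17.5% decrease: 0.62361 × 0.825 = 0.51447825.
Overall factor 0.51447825, i.e. -48.6%.

-48.6%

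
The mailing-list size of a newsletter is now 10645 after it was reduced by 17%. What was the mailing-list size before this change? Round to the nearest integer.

12825

The overall multiplier applied was 0.83.
So the original mailing-list size was 10645 ÷ 0.83 ≈ 12825.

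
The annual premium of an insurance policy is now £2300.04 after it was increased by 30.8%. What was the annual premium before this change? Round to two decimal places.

The overall multiplier applied was 1.308.
So the original annual premium was £2300.04 ÷ 1.308 ≈ £1758.44.

£1758.44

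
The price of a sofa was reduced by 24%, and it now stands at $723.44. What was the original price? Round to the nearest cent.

$951.89

The overall multiplier applied was 0.76.
So the original price was $723.44 ÷ 0.76 ≈ $951.89.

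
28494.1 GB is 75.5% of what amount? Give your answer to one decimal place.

37740.5 GB

28494.1 GB ÷ 0.755 ≈ 37740.5 GB.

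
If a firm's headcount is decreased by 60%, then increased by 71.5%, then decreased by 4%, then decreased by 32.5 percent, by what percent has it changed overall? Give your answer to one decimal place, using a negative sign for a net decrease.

-55.5%

The combined multiplier is 0.4 × 1.715 × 0.96 × 0.675 = 0.444528.
That corresponds to a decrease of 55.5%.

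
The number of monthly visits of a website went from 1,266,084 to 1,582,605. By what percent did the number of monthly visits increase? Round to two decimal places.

Change: 1,582,605 − 1,266,084 = 316,521.
Relative to the original: 316,521 ÷ 1,266,084 = 25.00%.
So the number of monthly visits increased by 25.00%.

25.00%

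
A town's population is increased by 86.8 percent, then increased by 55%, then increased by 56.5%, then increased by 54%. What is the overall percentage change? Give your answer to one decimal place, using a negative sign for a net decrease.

The combined multiplier is 1.868 × 1.55 × 1.565 × 1.54 = 6.97820354.
That corresponds to an increase of 597.8%.

597.8%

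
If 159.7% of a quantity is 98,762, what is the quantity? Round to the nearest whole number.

61,842

98,762 ÷ 1.597 ≈ 61,842.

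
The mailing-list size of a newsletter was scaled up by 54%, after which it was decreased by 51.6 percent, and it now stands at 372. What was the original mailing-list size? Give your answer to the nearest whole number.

499

Undoing the 51.6% decrease: 372 ÷ 0.484 ≈ 768.595041.
Undoing the 54% increase: 768.595041 ÷ 1.54 ≈ 499.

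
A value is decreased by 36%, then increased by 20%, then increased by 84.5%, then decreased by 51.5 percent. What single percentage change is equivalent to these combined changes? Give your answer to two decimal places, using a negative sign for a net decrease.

A 36% decrease multiplies by 0.64.
Then a 20% increase: 0.64 × 1.2 = 0.768.
Then an 84.5% increase: 0.768 × 1.845 = 1.41696.
Then a 51.5% decrease: 1.41696 × 0.485 = 0.6872256.
Overall factor 0.6872256, i.e. -31.28%.

-31.28%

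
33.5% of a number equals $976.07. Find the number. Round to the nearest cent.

$2,913.64

$976.07 ÷ 0.335 ≈ $2,913.64.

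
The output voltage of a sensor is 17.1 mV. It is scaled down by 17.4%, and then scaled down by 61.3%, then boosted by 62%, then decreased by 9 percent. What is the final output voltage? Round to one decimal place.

Each change multiplies by a factor: 0.826 × 0.387 × 1.62 × 0.91 = 0.4712457204.
17.1 × 0.4712457204 = 8.05830181884 ≈ 8.1.

8.1 mV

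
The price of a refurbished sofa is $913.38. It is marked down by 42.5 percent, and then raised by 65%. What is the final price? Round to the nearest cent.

42.5% decrease: $913.38 × 0.575 = $525.1935.
After the 65% increase: $525.1935 × 1.65 = $866.569275 ≈ $866.57.

$866.57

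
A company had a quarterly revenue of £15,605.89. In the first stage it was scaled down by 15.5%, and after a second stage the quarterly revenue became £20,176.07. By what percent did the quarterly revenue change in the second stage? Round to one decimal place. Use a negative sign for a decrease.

After the first stage: £15,605.89 × 0.845 = £13186.97705.
Second-stage multiplier: £20,176.07 ÷ £13186.97705 ≈ 1.53.
That is a change of 53.0%.

53.0%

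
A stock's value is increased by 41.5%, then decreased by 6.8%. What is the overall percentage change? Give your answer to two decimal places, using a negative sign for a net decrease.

A 41.5% increase multiplies by 1.415.
Then a 6.8% decrease: 1.415 × 0.932 = 1.31878.
Overall factor 1.31878, i.e. 31.88%.

31.88%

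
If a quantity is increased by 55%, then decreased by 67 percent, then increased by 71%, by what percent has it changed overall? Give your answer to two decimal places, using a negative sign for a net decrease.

-12.53%

A 55% increase multiplies by 1.55.
Then a 67% decrease: 1.55 × 0.33 = 0.5115.
Then a 71% increase: 0.5115 × 1.71 = 0.874665.
Overall factor 0.874665, i.e. -12.53%.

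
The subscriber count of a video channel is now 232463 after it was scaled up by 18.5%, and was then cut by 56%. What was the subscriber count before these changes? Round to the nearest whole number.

Undoing the 56% decrease: 232463 ÷ 0.44 = 528325.
Undoing the 18.5% increase: 528325 ÷ 1.185 ≈ 445844.

445844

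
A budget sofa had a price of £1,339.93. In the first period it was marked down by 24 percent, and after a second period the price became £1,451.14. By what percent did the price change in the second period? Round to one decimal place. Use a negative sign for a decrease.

42.5%

After the first period: £1,339.93 × 0.76 = £1018.3468.
Second-period multiplier: £1,451.14 ÷ £1018.3468 ≈ 1.425.
That is a change of 42.5%.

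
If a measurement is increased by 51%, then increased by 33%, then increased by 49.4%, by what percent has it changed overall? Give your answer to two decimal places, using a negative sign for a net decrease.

200.04%

The combined multiplier is 1.51 × 1.33 × 1.494 = 3.0004002.
That corresponds to an increase of 200.04%.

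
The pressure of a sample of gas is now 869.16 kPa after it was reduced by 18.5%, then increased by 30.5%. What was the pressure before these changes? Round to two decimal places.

The overall multiplier applied was 0.815 × 1.305 = 1.063575.
So the original pressure was 869.16 ÷ 1.063575 ≈ 817.21 kPa.

817.21 kPa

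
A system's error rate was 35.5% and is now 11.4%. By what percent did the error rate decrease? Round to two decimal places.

67.89%

The change is 11.4 − 35.5 = -24.1 percentage points.
Relative to the original 35.5%, that is -24.1 ÷ 35.5 ≈ -67.89%.
So the error rate fell by 67.89%.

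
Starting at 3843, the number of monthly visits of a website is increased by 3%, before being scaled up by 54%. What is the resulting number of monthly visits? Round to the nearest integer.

Each change multiplies by a factor: 1.03 × 1.54 = 1.5862.
3843 × 1.5862 = 6095.7666 ≈ 6096.

6096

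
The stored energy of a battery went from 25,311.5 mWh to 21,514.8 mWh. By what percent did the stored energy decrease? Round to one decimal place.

15.0%

Change: 21,514.8 − 25,311.5 = -3,796.7.
Relative to the original: -3,796.7 ÷ 25,311.5 ≈ -15.0%.
So the stored energy decreased by 15.0%.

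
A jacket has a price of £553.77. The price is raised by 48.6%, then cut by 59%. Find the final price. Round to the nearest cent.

£337.39

Each change multiplies by a factor: 1.486 × 0.41 = 0.60926.
£553.77 × 0.60926 = £337.3899102 ≈ £337.39.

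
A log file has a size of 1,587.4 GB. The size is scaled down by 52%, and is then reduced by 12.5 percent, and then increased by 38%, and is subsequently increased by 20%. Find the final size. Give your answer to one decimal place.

After the 52% decrease: 1,587.4 × 0.48 = 761.952.
After the 12.5% decrease: 761.952 × 0.875 = 666.708.
After the 38% increase: 666.708 × 1.38 = 920.05704.
20% increase: 920.05704 × 1.2 = 1104.068448 ≈ 1,104.1.

1,104.1 GB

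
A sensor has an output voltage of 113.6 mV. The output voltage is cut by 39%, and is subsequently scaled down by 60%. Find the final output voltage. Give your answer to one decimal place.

Each change multiplies by a factor: 0.61 × 0.4 = 0.244.
113.6 × 0.244 = 27.7184 ≈ 27.7.

27.7 mV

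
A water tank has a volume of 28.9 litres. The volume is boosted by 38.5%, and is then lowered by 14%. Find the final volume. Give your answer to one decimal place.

Each change multiplies by a factor: 1.385 × 0.86 = 1.1911.
28.9 × 1.1911 = 34.42279 ≈ 34.4.

34.4 litres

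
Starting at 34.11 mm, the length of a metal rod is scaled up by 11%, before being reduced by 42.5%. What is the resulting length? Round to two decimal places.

After the 11% increase: 34.11 × 1.11 = 37.8621.
Apply the 42.5% decrease: 37.8621 × 0.575 = 21.7707075 ≈ 21.77.

21.77 mm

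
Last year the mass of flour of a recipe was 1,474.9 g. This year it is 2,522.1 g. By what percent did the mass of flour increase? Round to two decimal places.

71.00%

Change: 2,522.1 − 1,474.9 = 1,047.2.
Relative to the original: 1,047.2 ÷ 1,474.9 ≈ 71.00%.
So the mass of flour increased by 71.00%.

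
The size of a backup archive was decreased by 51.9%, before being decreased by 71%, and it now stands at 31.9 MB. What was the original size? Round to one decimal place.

228.7 MB

Undoing the 71% decrease: 31.9 ÷ 0.29 = 110.
Undoing the 51.9% decrease: 110 ÷ 0.481 ≈ 228.7 MB.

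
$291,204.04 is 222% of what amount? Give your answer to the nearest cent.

$131,172.99

$291,204.04 ÷ 2.22 ≈ $131,172.99.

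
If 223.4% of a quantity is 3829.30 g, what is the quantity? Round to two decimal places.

3829.30 g ÷ 2.234 ≈ 1714.10 g.

1714.10 g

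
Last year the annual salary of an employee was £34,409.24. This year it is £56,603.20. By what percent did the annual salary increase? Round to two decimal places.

Change: £56,603.20 − £34,409.24 = £22,193.96.
Relative to the original: £22,193.96 ÷ £34,409.24 ≈ 64.50%.
So the annual salary increased by 64.50%.

64.50%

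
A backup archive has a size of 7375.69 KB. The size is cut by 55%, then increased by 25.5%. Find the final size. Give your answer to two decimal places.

4165.42 KB

Each change multiplies by a factor: 0.45 × 1.255 = 0.56475.
7375.69 × 0.56475 = 4165.4209275 ≈ 4165.42.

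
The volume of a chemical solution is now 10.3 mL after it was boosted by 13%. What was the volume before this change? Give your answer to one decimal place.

The overall multiplier applied was 1.13.
So the original volume was 10.3 ÷ 1.13 ≈ 9.1 mL.

9.1 mL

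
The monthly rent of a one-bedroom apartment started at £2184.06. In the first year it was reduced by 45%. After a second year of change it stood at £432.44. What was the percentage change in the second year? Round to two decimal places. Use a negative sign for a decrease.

After the first year: £2184.06 × 0.55 = £1201.233.
Second-year multiplier: £432.44 ÷ £1201.233 ≈ 0.359997.
That is a change of -64.00%.

-64.00%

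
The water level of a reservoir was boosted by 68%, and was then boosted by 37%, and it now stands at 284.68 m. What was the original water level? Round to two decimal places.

Undoing the 37% increase: 284.68 ÷ 1.37 ≈ 207.79562.
Undoing the 68% increase: 207.79562 ÷ 1.68 ≈ 123.69 m.

123.69 m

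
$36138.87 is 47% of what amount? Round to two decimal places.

$76891.21

$36138.87 ÷ 0.47 ≈ $76891.21.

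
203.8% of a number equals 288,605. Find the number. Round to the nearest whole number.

288,605 ÷ 2.038 ≈ 141,612.

141,612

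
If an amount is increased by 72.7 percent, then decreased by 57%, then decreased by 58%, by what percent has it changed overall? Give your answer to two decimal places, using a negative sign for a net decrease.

A 72.7% increase multiplies by 1.727.
Then a 57% decrease: 1.727 × 0.43 = 0.74261.
Then a 58% decrease: 0.74261 × 0.42 = 0.3118962.
Overall factor 0.3118962, i.e. -68.81%.

-68.81%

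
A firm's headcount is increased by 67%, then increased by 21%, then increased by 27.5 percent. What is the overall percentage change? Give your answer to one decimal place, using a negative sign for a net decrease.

A 67% increase multiplies by 1.67.
Then a 21% increase: 1.67 × 1.21 = 2.0207.
Then a 27.5% increase: 2.0207 × 1.275 = 2.5763925.
Overall factor 2.5763925, i.e. 157.6%.

157.6%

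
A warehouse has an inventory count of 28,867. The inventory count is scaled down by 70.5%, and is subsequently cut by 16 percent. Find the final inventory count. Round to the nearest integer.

7,153

Each change multiplies by a factor: 0.295 × 0.84 = 0.2478.
28,867 × 0.2478 = 7153.2426 ≈ 7,153.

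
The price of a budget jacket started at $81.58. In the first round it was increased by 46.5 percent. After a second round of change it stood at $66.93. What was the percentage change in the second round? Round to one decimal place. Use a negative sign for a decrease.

After the first round: $81.58 × 1.465 = $119.5147.
Second-round multiplier: $66.93 ÷ $119.5147 ≈ 0.56001.
That is a change of -44.0%.

-44.0%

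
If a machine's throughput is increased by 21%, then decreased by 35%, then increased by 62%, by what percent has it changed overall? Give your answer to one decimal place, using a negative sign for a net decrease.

27.4%

The combined multiplier is 1.21 × 0.65 × 1.62 = 1.27413.
That corresponds to an increase of 27.4%.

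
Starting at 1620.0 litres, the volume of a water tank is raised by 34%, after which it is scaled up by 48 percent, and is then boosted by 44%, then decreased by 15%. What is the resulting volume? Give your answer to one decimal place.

3932.4 litres

Apply the 34% increase: 1620.0 × 1.34 = 2170.8.
After the 48% increase: 2170.8 × 1.48 = 3212.784.
Apply the 44% increase: 3212.784 × 1.44 = 4626.40896.
After the 15% decrease: 4626.40896 × 0.85 = 3932.447616 ≈ 3932.4.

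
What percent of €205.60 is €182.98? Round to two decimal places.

89.00%

€182.98 ÷ €205.60 ≈ 89.00%.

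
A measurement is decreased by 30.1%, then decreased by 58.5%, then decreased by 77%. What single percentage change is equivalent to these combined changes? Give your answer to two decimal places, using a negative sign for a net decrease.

The combined multiplier is 0.699 × 0.415 × 0.23 = 0.06671955.
That corresponds to a decrease of 93.33%.

-93.33%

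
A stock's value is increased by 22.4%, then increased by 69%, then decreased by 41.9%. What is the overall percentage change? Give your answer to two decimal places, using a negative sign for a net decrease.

The combined multiplier is 1.224 × 1.69 × 0.581 = 1.20183336.
That corresponds to an increase of 20.18%.

20.18%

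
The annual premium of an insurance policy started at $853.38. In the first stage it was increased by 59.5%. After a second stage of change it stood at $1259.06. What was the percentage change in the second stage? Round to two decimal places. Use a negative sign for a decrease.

After the first stage: $853.38 × 1.595 = $1361.1411.
Second-stage multiplier: $1259.06 ÷ $1361.1411 ≈ 0.925003.
That is a change of -7.50%.

-7.50%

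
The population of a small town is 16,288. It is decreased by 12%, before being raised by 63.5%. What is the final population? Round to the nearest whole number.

12% decrease: 16,288 × 0.88 = 14333.44.
63.5% increase: 14333.44 × 1.635 = 23435.1744 ≈ 23,435.

23,435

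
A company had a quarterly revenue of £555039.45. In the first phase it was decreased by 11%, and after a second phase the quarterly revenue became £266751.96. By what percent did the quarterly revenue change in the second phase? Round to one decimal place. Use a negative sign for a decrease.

After the first phase: £555039.45 × 0.89 = £493985.1105.
Second-phase multiplier: £266751.96 ÷ £493985.1105 ≈ 0.54.
That is a change of -46.0%.

-46.0%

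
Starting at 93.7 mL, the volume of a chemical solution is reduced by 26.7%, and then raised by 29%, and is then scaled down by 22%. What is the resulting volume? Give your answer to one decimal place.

Each change multiplies by a factor: 0.733 × 1.29 × 0.78 = 0.7375446.
93.7 × 0.7375446 = 69.10792902 ≈ 69.1.

69.1 mL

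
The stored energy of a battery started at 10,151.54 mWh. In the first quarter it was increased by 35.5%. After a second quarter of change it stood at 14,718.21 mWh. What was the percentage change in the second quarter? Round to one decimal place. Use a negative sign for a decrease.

After the first quarter: 10,151.54 × 1.355 = 13755.3367.
Second-quarter multiplier: 14,718.21 ÷ 13755.3367 ≈ 1.07.
That is a change of 7.0%.

7.0%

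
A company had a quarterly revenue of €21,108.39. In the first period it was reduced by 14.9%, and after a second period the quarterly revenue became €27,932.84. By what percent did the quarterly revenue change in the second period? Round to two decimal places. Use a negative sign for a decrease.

55.50%

After the first period: €21,108.39 × 0.851 = €17963.23989.
Second-period multiplier: €27,932.84 ÷ €17963.23989 ≈ 1.555.
That is a change of 55.50%.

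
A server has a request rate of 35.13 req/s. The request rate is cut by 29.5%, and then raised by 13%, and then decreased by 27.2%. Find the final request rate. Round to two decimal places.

Each change multiplies by a factor: 0.705 × 1.13 × 0.728 = 0.5799612.
35.13 × 0.5799612 = 20.374036956 ≈ 20.37.

20.37 req/s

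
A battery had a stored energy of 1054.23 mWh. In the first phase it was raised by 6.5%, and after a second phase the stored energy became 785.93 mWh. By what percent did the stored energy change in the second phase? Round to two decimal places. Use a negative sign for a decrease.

-30.00%

After the first phase: 1054.23 × 1.065 = 1122.75495.
Second-phase multiplier: 785.93 ÷ 1122.75495 ≈ 0.700001.
That is a change of -30.00%.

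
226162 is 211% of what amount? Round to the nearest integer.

226162 ÷ 2.11 ≈ 107186.

107186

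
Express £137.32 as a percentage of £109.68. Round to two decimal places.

125.20%

£137.32 ÷ £109.68 ≈ 125.20%.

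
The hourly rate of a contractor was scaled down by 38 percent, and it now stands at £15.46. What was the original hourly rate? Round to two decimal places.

The overall multiplier applied was 0.62.
So the original hourly rate was £15.46 ÷ 0.62 ≈ £24.94.

£24.94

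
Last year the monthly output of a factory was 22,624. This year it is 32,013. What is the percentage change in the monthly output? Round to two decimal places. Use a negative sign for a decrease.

41.50%

Change: 32,013 − 22,624 = 9,389.
Relative to the original: 9,389 ÷ 22,624 ≈ 41.50%.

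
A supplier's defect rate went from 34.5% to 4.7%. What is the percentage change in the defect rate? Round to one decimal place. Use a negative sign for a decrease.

The change is 4.7 − 34.5 = -29.8 percentage points.
Relative to the original 34.5%, that is -29.8 ÷ 34.5 ≈ -86.4%.

-86.4%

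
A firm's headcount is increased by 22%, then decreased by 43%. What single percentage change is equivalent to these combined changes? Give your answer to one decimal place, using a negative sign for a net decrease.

-30.5%

A 22% increase multiplies by 1.22.
Then a 43% decrease: 1.22 × 0.57 = 0.6954.
Overall factor 0.6954, i.e. -30.5%.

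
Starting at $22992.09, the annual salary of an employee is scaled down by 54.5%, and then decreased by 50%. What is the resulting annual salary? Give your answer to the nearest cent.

$5230.70

Apply the 54.5% decrease: $22992.09 × 0.455 = $10461.40095.
Apply the 50% decrease: $10461.40095 × 0.5 = $5230.700475 ≈ $5230.70.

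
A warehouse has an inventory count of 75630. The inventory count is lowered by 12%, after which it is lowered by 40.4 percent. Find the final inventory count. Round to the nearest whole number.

39666

Each change multiplies by a factor: 0.88 × 0.596 = 0.52448.
75630 × 0.52448 = 39666.4224 ≈ 39666.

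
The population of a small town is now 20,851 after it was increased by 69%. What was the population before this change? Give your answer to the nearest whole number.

The overall multiplier applied was 1.69.
So the original population was 20,851 ÷ 1.69 ≈ 12,338.

12,338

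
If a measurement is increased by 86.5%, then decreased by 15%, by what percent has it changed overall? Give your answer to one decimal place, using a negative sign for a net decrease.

58.5%

An 86.5% increase multiplies by 1.865.
Then a 15% decrease: 1.865 × 0.85 = 1.58525.
Overall factor 1.58525, i.e. 58.5%.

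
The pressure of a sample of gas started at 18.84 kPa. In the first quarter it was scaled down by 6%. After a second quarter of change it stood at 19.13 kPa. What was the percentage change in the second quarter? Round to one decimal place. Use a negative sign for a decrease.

After the first quarter: 18.84 × 0.94 = 17.7096.
Second-quarter multiplier: 19.13 ÷ 17.7096 ≈ 1.08021.
That is a change of 8.0%.

8.0%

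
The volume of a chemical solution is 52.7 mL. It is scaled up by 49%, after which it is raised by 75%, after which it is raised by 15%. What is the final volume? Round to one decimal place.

After the 49% increase: 52.7 × 1.49 = 78.523.
After the 75% increase: 78.523 × 1.75 = 137.41525.
15% increase: 137.41525 × 1.15 = 158.0275375 ≈ 158.0.

158.0 mL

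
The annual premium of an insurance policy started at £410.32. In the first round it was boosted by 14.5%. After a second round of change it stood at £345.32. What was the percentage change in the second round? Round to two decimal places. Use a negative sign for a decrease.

-26.50%

After the first round: £410.32 × 1.145 = £469.8164.
Second-round multiplier: £345.32 ÷ £469.8164 ≈ 0.735011.
That is a change of -26.50%.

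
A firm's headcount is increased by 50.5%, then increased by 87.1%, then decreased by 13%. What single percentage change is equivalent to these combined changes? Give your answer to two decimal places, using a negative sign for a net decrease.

The combined multiplier is 1.505 × 1.871 × 0.87 = 2.44979385.
That corresponds to an increase of 144.98%.

144.98%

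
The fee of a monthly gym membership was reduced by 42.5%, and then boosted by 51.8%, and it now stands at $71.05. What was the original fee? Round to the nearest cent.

The overall multiplier applied was 0.575 × 1.518 = 0.87285.
So the original fee was $71.05 ÷ 0.87285 ≈ $81.40.

$81.40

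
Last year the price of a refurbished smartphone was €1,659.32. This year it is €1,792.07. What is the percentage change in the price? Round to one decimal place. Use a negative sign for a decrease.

Change: €1,792.07 − €1,659.32 = €132.75.
Relative to the original: €132.75 ÷ €1,659.32 ≈ 8.0%.

8.0%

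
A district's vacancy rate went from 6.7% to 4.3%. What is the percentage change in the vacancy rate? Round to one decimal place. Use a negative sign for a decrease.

-35.8%

The change is 4.3 − 6.7 = -2.4 percentage points.
Relative to the original 6.7%, that is -2.4 ÷ 6.7 ≈ -35.8%.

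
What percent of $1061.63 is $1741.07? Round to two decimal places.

$1741.07 ÷ $1061.63 ≈ 164.00%.

164.00%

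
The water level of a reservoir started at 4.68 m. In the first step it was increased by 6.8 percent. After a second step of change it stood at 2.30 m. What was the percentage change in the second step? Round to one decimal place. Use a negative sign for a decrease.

After the first step: 4.68 × 1.068 = 4.99824.
Second-step multiplier: 2.30 ÷ 4.99824 ≈ 0.46016.
That is a change of -54.0%.

-54.0%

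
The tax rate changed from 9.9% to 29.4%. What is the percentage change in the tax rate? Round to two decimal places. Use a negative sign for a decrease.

196.97%

The change is 29.4 − 9.9 = 19.5 percentage points.
Relative to the original 9.9%, that is 19.5 ÷ 9.9 ≈ 196.97%.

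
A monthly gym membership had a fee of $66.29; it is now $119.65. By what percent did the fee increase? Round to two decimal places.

Change: $119.65 − $66.29 = $53.36.
Relative to the original: $53.36 ÷ $66.29 ≈ 80.49%.
So the fee increased by 80.49%.

80.49%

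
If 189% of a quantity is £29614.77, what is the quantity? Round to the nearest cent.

£29614.77 ÷ 1.89 ≈ £15669.19.

£15669.19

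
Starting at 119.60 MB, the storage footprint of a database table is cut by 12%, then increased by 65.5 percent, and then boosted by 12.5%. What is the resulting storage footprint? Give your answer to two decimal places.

195.96 MB

Each change multiplies by a factor: 0.88 × 1.655 × 1.125 = 1.63845.
119.60 × 1.63845 = 195.95862 ≈ 195.96.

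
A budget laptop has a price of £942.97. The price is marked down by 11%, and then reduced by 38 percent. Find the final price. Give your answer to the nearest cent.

Each change multiplies by a factor: 0.89 × 0.62 = 0.5518.
£942.97 × 0.5518 = £520.330846 ≈ £520.33.

£520.33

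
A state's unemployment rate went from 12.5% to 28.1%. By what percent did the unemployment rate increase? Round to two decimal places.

124.80%

The change is 28.1 − 12.5 = 15.6 percentage points.
Relative to the original 12.5%, that is 15.6 ÷ 12.5 = 124.80%.
So the unemployment rate rose by 124.80%.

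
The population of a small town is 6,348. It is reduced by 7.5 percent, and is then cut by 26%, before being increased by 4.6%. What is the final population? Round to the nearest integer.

4,545

Apply the 7.5% decrease: 6,348 × 0.925 = 5871.9.
Apply the 26% decrease: 5871.9 × 0.74 = 4345.206.
Apply the 4.6% increase: 4345.206 × 1.046 = 4545.085476 ≈ 4,545.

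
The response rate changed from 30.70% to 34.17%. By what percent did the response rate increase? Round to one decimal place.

The change is 34.17 − 30.70 = 3.47 percentage points.
Relative to the original 30.70%, that is 3.47 ÷ 30.70 ≈ 11.3%.
So the response rate rose by 11.3%.

11.3%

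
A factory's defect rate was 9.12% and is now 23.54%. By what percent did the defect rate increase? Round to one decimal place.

158.1%

The change is 23.54 − 9.12 = 14.42 percentage points.
Relative to the original 9.12%, that is 14.42 ÷ 9.12 ≈ 158.1%.
So the defect rate rose by 158.1%.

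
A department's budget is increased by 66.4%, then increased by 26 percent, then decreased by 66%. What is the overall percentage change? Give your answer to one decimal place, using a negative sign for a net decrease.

-28.7%

The combined multiplier is 1.664 × 1.26 × 0.34 = 0.7128576.
That corresponds to a decrease of 28.7%.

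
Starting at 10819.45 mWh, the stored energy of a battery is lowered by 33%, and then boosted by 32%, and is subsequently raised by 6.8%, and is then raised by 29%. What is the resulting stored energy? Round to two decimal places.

After the 33% decrease: 10819.45 × 0.67 = 7249.0315.
Apply the 32% increase: 7249.0315 × 1.32 = 9568.72158.
After the 6.8% increase: 9568.72158 × 1.068 = 10219.39464744.
29% increase: 10219.39464744 × 1.29 = 13183.0190951976 ≈ 13183.02.

13183.02 mWh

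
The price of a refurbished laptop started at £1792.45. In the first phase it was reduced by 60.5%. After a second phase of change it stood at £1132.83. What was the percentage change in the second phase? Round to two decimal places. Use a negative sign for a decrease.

After the first phase: £1792.45 × 0.395 = £708.01775.
Second-phase multiplier: £1132.83 ÷ £708.01775 ≈ 1.600002.
That is a change of 60.00%.

60.00%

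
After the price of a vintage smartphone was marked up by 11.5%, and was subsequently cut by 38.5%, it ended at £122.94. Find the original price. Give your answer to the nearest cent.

The overall multiplier applied was 1.115 × 0.615 = 0.685725.
So the original price was £122.94 ÷ 0.685725 ≈ £179.28.

£179.28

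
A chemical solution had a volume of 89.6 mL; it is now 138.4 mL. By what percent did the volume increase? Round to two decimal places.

54.46%

Change: 138.4 − 89.6 = 48.8.
Relative to the original: 48.8 ÷ 89.6 ≈ 54.46%.
So the volume increased by 54.46%.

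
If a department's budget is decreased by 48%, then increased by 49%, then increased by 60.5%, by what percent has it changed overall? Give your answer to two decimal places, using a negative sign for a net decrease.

24.36%

A 48% decrease multiplies by 0.52.
Then a 49% increase: 0.52 × 1.49 = 0.7748.
Then a 60.5% increase: 0.7748 × 1.605 = 1.243554.
Overall factor 1.243554, i.e. 24.36%.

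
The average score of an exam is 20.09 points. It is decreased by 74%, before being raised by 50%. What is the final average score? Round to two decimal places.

7.84 points

Each change multiplies by a factor: 0.26 × 1.5 = 0.39.
20.09 × 0.39 = 7.8351 ≈ 7.84.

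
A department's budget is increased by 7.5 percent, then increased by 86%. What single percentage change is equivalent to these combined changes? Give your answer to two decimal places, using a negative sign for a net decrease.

A 7.5% increase multiplies by 1.075.
Then an 86% increase: 1.075 × 1.86 = 1.9995.
Overall factor 1.9995, i.e. 99.95%.

99.95%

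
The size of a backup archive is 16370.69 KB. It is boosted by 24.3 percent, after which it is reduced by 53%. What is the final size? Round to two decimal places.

9563.92 KB

Each change multiplies by a factor: 1.243 × 0.47 = 0.58421.
16370.69 × 0.58421 = 9563.9208049 ≈ 9563.92.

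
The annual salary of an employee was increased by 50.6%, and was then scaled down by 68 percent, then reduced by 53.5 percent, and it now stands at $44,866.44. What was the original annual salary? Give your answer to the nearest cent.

Undoing the 53.5% decrease: $44,866.44 ÷ 0.465 ≈ $96486.967742.
Undoing the 68% decrease: $96486.967742 ÷ 0.32 ≈ $301521.774194.
Undoing the 50.6% increase: $301521.774194 ÷ 1.506 ≈ $200,213.66.

$200,213.66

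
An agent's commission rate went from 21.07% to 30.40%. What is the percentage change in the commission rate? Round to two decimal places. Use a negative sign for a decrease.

44.28%

The change is 30.40 − 21.07 = 9.33 percentage points.
Relative to the original 21.07%, that is 9.33 ÷ 21.07 ≈ 44.28%.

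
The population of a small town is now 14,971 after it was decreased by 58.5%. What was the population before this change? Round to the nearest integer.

The overall multiplier applied was 0.415.
So the original population was 14,971 ÷ 0.415 ≈ 36,075.

36,075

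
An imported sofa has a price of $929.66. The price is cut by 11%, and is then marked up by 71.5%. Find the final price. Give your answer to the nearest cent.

$1418.99

Apply the 11% decrease: $929.66 × 0.89 = $827.3974.
Apply the 71.5% increase: $827.3974 × 1.715 = $1418.986541 ≈ $1418.99.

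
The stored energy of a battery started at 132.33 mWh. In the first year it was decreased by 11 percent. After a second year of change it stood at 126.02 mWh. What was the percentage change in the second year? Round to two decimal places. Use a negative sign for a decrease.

7.00%

After the first year: 132.33 × 0.89 = 117.7737.
Second-year multiplier: 126.02 ÷ 117.7737 ≈ 1.070018.
That is a change of 7.00%.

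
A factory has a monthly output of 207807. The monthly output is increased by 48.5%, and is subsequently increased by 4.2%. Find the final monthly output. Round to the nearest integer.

Apply the 48.5% increase: 207807 × 1.485 = 308593.395.
After the 4.2% increase: 308593.395 × 1.042 = 321554.31759 ≈ 321554.

321554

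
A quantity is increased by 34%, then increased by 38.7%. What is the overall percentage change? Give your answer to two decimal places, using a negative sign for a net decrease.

A 34% increase multiplies by 1.34.
Then a 38.7% increase: 1.34 × 1.387 = 1.85858.
Overall factor 1.85858, i.e. 85.86%.

85.86%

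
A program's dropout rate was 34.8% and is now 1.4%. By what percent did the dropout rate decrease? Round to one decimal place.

The change is 1.4 − 34.8 = -33.4 percentage points.
Relative to the original 34.8%, that is -33.4 ÷ 34.8 ≈ -96.0%.
So the dropout rate fell by 96.0%.

96.0%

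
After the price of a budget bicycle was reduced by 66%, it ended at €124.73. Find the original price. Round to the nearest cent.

The overall multiplier applied was 0.34.
So the original price was €124.73 ÷ 0.34 ≈ €366.85.

€366.85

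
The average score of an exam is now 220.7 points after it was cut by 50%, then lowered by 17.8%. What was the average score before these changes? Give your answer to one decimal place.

537.0 points

The overall multiplier applied was 0.5 × 0.822 = 0.411.
So the original average score was 220.7 ÷ 0.411 ≈ 537.0 points.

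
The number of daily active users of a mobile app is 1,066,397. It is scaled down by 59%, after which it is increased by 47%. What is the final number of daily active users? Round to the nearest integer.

642,717

Apply the 59% decrease: 1,066,397 × 0.41 = 437222.77.
47% increase: 437222.77 × 1.47 = 642717.4719 ≈ 642,717.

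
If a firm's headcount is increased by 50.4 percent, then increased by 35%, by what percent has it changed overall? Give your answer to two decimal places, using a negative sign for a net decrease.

The combined multiplier is 1.504 × 1.35 = 2.0304.
That corresponds to an increase of 103.04%.

103.04%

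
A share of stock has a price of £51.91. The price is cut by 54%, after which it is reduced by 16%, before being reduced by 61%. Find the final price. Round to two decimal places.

Each change multiplies by a factor: 0.46 × 0.84 × 0.39 = 0.150696.
£51.91 × 0.150696 = £7.82262936 ≈ £7.82.

£7.82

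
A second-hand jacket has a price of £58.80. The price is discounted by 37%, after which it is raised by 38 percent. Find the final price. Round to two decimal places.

Each change multiplies by a factor: 0.63 × 1.38 = 0.8694.
£58.80 × 0.8694 = £51.12072 ≈ £51.12.

£51.12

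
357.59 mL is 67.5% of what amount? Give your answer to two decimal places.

357.59 mL ÷ 0.675 ≈ 529.76 mL.

529.76 mL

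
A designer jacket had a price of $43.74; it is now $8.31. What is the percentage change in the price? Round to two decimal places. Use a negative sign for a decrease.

Change: $8.31 − $43.74 = -$35.43.
Relative to the original: -$35.43 ÷ $43.74 ≈ -81.00%.

-81.00%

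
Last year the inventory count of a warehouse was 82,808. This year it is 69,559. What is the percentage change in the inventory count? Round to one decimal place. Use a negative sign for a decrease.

-16.0%

Change: 69,559 − 82,808 = -13,249.
Relative to the original: -13,249 ÷ 82,808 ≈ -16.0%.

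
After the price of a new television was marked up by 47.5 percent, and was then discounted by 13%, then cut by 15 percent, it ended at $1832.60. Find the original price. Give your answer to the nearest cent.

The overall multiplier applied was 1.475 × 0.87 × 0.85 = 1.0907625.
So the original price was $1832.60 ÷ 1.0907625 ≈ $1680.11.

$1680.11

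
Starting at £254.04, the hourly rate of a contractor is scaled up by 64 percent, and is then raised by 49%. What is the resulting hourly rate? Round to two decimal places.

£620.77

Apply the 64% increase: £254.04 × 1.64 = £416.6256.
After the 49% increase: £416.6256 × 1.49 = £620.772144 ≈ £620.77.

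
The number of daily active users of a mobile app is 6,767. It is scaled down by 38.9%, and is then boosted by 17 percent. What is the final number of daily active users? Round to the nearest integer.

4,838

After the 38.9% decrease: 6,767 × 0.611 = 4134.637.
Apply the 17% increase: 4134.637 × 1.17 = 4837.52529 ≈ 4,838.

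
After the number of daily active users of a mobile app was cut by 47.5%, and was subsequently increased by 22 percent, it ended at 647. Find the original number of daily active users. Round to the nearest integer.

1010

Undoing the 22% increase: 647 ÷ 1.22 ≈ 530.327869.
Undoing the 47.5% decrease: 530.327869 ÷ 0.525 ≈ 1010.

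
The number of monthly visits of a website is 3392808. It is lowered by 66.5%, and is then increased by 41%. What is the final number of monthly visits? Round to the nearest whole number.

1602593

Each change multiplies by a factor: 0.335 × 1.41 = 0.47235.
3392808 × 0.47235 = 1602592.8588 ≈ 1602593.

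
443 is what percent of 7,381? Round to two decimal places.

6.00%

443 ÷ 7,381 ≈ 6.00%.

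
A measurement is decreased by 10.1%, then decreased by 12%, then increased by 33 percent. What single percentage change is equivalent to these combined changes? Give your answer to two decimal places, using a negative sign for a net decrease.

5.22%

A 10.1% decrease multiplies by 0.899.
Then a 12% decrease: 0.899 × 0.88 = 0.79112.
Then a 33% increase: 0.79112 × 1.33 = 1.0521896.
Overall factor 1.0521896, i.e. 5.22%.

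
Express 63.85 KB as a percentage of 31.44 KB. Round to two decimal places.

203.09%

63.85 KB ÷ 31.44 KB ≈ 203.09%.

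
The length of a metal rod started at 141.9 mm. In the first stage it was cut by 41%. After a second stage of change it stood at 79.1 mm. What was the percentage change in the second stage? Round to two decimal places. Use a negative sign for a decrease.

After the first stage: 141.9 × 0.59 = 83.721.
Second-stage multiplier: 79.1 ÷ 83.721 ≈ 0.944805.
That is a change of -5.52%.

-5.52%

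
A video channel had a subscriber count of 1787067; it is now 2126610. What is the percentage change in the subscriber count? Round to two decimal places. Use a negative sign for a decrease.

Change: 2126610 − 1787067 = 339543.
Relative to the original: 339543 ÷ 1787067 ≈ 19.00%.

19.00%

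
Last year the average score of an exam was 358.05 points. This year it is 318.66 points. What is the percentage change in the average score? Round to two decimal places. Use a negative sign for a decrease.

-11.00%

Change: 318.66 − 358.05 = -39.39.
Relative to the original: -39.39 ÷ 358.05 ≈ -11.00%.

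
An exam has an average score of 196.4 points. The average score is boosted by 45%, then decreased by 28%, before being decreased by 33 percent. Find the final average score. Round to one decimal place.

137.4 points

45% increase: 196.4 × 1.45 = 284.78.
After the 28% decrease: 284.78 × 0.72 = 205.0416.
33% decrease: 205.0416 × 0.67 = 137.377872 ≈ 137.4.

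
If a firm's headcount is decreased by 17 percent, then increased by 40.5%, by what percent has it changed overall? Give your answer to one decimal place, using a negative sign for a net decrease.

A 17% decrease multiplies by 0.83.
Then a 40.5% increase: 0.83 × 1.405 = 1.16615.
Overall factor 1.16615, i.e. 16.6%.

16.6%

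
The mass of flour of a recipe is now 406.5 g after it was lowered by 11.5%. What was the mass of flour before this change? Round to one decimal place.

459.3 g

The overall multiplier applied was 0.885.
So the original mass of flour was 406.5 ÷ 0.885 ≈ 459.3 g.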